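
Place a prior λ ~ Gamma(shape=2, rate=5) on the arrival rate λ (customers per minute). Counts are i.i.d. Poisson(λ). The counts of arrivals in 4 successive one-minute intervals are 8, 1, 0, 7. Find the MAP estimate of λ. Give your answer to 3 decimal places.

λ̂_MAP = 1.889

Σxᵢ = 8+1+0+7 = 16, with n = 4.
Posterior ∝ λe^(−5λ) · λ^16e^(−4λ) = λ^17e^(−9λ), i.e. Gamma(shape=18, rate=9).
The mode of a Gamma(a, b) with a ≥ 1 (shape–rate) is (a−1)/b = 17/9 ≈ 1.889.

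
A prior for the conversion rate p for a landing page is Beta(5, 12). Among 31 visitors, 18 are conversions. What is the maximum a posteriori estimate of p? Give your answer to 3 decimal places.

p̂_MAP = 0.478

Prior: Beta(5, 12).
Data: 18 successes in 31 trials. The binomial likelihood contributes p^18(1−p)^13, so the posterior is Beta(5+18, 12+13) = Beta(23, 25).
For Beta(a, b) with a, b > 1 the mode is (a−1)/(a+b−2) = 22/46 ≈ 0.478.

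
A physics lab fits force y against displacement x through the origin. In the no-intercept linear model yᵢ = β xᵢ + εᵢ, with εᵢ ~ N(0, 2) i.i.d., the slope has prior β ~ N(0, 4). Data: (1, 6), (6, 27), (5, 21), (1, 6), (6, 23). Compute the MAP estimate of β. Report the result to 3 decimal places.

β̂_MAP = 4.191

log p(β | y) = −Σ(yᵢ − βxᵢ)²/(2·2) − β²/(2·4) + const.
Setting the derivative to zero: Σxᵢ(yᵢ − βxᵢ)/2 − β/4 = 0, so β = Σxᵢyᵢ / (Σxᵢ² + σ²/τ²).
Σxᵢyᵢ = 1·6 + 6·27 + 5·21 + 1·6 + 6·23 = 417; Σxᵢ² = 99; σ²/τ² = 0.5.
β̂_MAP = 417 / (99 + 0.5) = 417/99.5 ≈ 4.191.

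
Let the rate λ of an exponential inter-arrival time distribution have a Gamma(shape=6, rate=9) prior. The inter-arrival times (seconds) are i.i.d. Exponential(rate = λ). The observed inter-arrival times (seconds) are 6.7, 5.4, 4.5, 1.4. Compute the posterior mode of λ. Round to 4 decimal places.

The Exponential(rate=λ) likelihood is ∝ λ^n e^(−λΣtᵢ). Here n = 4 and Σtᵢ = 6.7 + 5.4 + 4.5 + 1.4 = 18.
Posterior ∝ λ^5e^(−9λ) · λ^4e^(−18λ) = λ^9e^(−27λ), i.e. Gamma(10, 27).
Mode = (a−1)/b = 9/27 ≈ 0.3333.

λ̂_MAP = 0.3333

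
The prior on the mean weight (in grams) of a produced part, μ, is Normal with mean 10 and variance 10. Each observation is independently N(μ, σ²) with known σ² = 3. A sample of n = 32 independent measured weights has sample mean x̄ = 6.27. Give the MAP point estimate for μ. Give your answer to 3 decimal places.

n = 32, x̄ = 6.27.
For a Normal prior and Normal likelihood with known variance, the posterior is Normal; its mode equals its mean, the precision-weighted average.
Prior precision 1/σ₀² = 1/10 = 0.1; data precision n/σ² = 32/3.
μ̂ = (0.1·10 + (32/3)·6.27) / (0.1 + 32/3) = 67.88/(323/30) = 10182/1615 ≈ 6.305.

μ̂_MAP = 6.305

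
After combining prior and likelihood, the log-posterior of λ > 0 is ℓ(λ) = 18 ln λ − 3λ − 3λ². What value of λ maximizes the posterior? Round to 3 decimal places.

λ̂_MAP = 1.500

ℓ'(λ) = 18/λ − 3 − 6λ. Setting this to zero and multiplying by λ: 6λ² + 3λ − 18 = 0.
λ = (−3 + √(3² + 4·6·18)) / (2·6) = (−3 + √441) / 12 = (−3 + 21)/12 = 3/2.
ℓ''(λ) = −18/λ² − 6 < 0, confirming a maximum.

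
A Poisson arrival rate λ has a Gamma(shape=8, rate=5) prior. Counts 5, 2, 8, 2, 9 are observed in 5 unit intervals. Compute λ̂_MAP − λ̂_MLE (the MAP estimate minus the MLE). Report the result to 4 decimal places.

Σxᵢ = 26. Posterior is Gamma(34, 10); MAP = (34−1)/10 = 33/10 ≈ 3.30000.
MLE = x̄ = 26/5 ≈ 5.20000.
Difference = 33/10 − 26/5 = -19/10 ≈ -1.9000.

MAP − MLE = -1.9000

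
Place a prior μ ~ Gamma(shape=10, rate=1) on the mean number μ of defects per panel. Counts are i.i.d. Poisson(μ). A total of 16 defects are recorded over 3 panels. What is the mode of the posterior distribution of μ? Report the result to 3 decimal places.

Σxᵢ = 16, n = 3.
Posterior ∝ μ^9e^(−1μ) · μ^16e^(−3μ) = μ^25e^(−4μ), i.e. Gamma(shape=26, rate=4).
The mode of a Gamma(a, b) with a ≥ 1 (shape–rate) is (a−1)/b = 25/4 ≈ 6.250.

μ̂_MAP = 6.250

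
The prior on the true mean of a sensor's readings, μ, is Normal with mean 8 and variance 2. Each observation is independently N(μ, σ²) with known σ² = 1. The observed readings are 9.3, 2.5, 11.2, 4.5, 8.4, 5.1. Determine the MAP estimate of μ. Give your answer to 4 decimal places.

n = 6; x̄ = (9.3 + 2.5 + 11.2 + 4.5 + 8.4 + 5.1)/6 = 41/6 = 41/6 ≈ 6.8333.
For a Normal prior and Normal likelihood with known variance, the posterior is Normal; its mode equals its mean, the precision-weighted average.
Prior precision 1/σ₀² = 1/2 = 0.5; data precision n/σ² = 6/1 = 6.
μ̂ = (0.5·8 + 6·(41/6)) / (0.5 + 6) = 45/6.5 = 90/13 ≈ 6.9231.

μ̂_MAP = 6.9231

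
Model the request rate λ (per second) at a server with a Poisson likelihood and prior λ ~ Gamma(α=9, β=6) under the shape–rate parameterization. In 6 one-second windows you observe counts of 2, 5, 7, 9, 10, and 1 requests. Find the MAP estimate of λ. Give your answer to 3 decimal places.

λ̂_MAP = 3.500

Σxᵢ = 2+5+7+9+10+1 = 34, with n = 6.
Posterior ∝ λ^8e^(−6λ) · λ^34e^(−6λ) = λ^42e^(−12λ), i.e. Gamma(shape=43, rate=12).
The mode of a Gamma(a, b) with a ≥ 1 (shape–rate) is (a−1)/b = 42/12 ≈ 3.500.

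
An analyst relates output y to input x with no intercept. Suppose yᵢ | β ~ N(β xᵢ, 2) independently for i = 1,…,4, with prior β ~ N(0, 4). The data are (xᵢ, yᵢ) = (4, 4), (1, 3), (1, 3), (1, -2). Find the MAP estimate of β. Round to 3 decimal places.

β̂_MAP = 1.026

log p(β | y) = −Σ(yᵢ − βxᵢ)²/(2·2) − β²/(2·4) + const.
Setting the derivative to zero: Σxᵢ(yᵢ − βxᵢ)/2 − β/4 = 0, so β = Σxᵢyᵢ / (Σxᵢ² + σ²/τ²).
Σxᵢyᵢ = 4·4 + 1·3 + 1·3 + 1·(-2) = 20; Σxᵢ² = 19; σ²/τ² = 0.5.
β̂_MAP = 20 / (19 + 0.5) = 20/19.5 ≈ 1.026.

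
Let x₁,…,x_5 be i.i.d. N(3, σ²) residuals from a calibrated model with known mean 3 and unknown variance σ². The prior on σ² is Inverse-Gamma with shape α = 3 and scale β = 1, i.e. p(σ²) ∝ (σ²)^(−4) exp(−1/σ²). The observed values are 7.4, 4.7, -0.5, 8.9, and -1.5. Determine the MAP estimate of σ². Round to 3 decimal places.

Sum of squared deviations about the known mean: SS = (7.4−3)² + (4.7−3)² + (-0.5−3)² + (8.9−3)² + (-1.5−3)² = 89.56.
The Normal likelihood contributes (σ²)^(−n/2) exp(−SS/(2σ²)), so the posterior is Inverse-Gamma(α + n/2, β + SS/2) = Inverse-Gamma(5.5, 45.78).
The mode of Inverse-Gamma(a, b) is b/(a+1) = 45.78/6.5 ≈ 7.043.

σ̂²_MAP = 7.043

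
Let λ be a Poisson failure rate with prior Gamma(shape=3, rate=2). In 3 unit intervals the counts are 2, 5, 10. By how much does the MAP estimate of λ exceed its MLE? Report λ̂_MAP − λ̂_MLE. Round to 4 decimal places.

MAP − MLE = -1.8667

Σxᵢ = 17. Posterior is Gamma(20, 5); MAP = (20−1)/5 = 19/5 ≈ 3.80000.
MLE = x̄ = 17/3 ≈ 5.66667.
Difference = 19/5 − 17/3 = -28/15 ≈ -1.8667.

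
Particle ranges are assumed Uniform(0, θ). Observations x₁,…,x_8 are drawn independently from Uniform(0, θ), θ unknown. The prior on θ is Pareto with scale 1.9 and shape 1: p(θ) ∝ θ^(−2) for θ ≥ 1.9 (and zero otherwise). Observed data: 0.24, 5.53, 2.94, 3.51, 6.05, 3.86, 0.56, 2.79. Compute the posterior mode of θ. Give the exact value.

θ̂_MAP = 6.05

The Uniform(0, θ) likelihood is θ^(−n) for θ ≥ max(xᵢ), zero otherwise. Here max(xᵢ) = 6.05.
Posterior ∝ θ^(−2) · θ^(−8) = θ^(−10) on θ ≥ max(1.9, 6.05) = 6.05.
This density is strictly decreasing in θ, so the posterior mode lies at the lower boundary of the support.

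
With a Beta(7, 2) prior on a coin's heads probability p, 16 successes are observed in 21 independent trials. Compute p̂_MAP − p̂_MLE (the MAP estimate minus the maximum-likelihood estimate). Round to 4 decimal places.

MAP − MLE = 0.0238

Posterior is Beta(23, 7); MAP = (23−1)/(30−2) = 22/28 ≈ 0.78571.
MLE ignores the prior: p̂_MLE = k/n = 16/21 ≈ 0.76190.
Difference = 22/28 − 16/21 = 1/42 ≈ 0.0238.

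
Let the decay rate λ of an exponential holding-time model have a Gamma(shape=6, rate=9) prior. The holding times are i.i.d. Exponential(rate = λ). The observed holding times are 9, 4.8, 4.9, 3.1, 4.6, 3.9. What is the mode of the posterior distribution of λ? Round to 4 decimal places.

λ̂_MAP = 0.2799

The Exponential(rate=λ) likelihood is ∝ λ^n e^(−λΣtᵢ). Here n = 6 and Σtᵢ = 9 + 4.8 + 4.9 + 3.1 + 4.6 + 3.9 = 30.3.
Posterior ∝ λ^5e^(−9λ) · λ^6e^(−30.3λ) = λ^11e^(−39.3λ), i.e. Gamma(12, 39.3).
Mode = (a−1)/b = 11/39.3 ≈ 0.2799.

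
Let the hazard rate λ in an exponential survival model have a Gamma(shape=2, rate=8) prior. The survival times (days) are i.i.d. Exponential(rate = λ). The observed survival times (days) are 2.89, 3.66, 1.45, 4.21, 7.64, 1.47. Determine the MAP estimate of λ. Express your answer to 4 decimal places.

The Exponential(rate=λ) likelihood is ∝ λ^n e^(−λΣtᵢ). Here n = 6 and Σtᵢ = 2.89 + 3.66 + 1.45 + 4.21 + 7.64 + 1.47 = 21.32.
Posterior ∝ λe^(−8λ) · λ^6e^(−21.32λ) = λ^7e^(−29.32λ), i.e. Gamma(8, 29.32).
Mode = (a−1)/b = 7/29.32 ≈ 0.2387.

λ̂_MAP = 0.2387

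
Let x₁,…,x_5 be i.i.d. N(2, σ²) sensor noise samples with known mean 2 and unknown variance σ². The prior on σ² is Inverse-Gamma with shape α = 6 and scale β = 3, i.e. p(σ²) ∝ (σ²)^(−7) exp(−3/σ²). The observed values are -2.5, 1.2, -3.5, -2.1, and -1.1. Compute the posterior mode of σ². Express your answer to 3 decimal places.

σ̂²_MAP = 4.398

Sum of squared deviations about the known mean: SS = (-2.5−2)² + (1.2−2)² + (-3.5−2)² + (-2.1−2)² + (-1.1−2)² = 77.56.
The Normal likelihood contributes (σ²)^(−n/2) exp(−SS/(2σ²)), so the posterior is Inverse-Gamma(α + n/2, β + SS/2) = Inverse-Gamma(8.5, 41.78).
The mode of Inverse-Gamma(a, b) is b/(a+1) = 41.78/9.5 ≈ 4.398.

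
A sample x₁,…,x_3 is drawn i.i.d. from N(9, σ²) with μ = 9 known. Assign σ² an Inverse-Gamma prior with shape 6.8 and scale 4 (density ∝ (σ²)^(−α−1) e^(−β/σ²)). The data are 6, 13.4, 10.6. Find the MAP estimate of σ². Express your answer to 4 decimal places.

σ̂²_MAP = 2.0925

Sum of squared deviations about the known mean: SS = (6−9)² + (13.4−9)² + (10.6−9)² = 30.92.
The Normal likelihood contributes (σ²)^(−n/2) exp(−SS/(2σ²)), so the posterior is Inverse-Gamma(α + n/2, β + SS/2) = Inverse-Gamma(8.3, 19.46).
The mode of Inverse-Gamma(a, b) is b/(a+1) = 19.46/9.3 ≈ 2.0925.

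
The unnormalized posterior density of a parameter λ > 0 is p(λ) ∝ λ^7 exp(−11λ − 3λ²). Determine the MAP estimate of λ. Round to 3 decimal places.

λ̂_MAP = 0.500

ℓ'(λ) = 7/λ − 11 − 6λ. Setting this to zero and multiplying by λ: 6λ² + 11λ − 7 = 0.
λ = (−11 + √(11² + 4·6·7)) / (2·6) = (−11 + √289) / 12 = (−11 + 17)/12 = 1/2.
ℓ''(λ) = −7/λ² − 6 < 0, confirming a maximum.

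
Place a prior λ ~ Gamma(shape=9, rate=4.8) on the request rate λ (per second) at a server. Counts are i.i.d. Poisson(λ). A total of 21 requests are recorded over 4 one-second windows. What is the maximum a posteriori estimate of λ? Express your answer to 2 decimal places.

λ̂_MAP = 3.30

Σxᵢ = 21, n = 4.
Posterior ∝ λ^8e^(−4.8λ) · λ^21e^(−4λ) = λ^29e^(−8.8λ), i.e. Gamma(shape=30, rate=8.8).
The mode of a Gamma(a, b) with a ≥ 1 (shape–rate) is (a−1)/b = 29/8.8 ≈ 3.30.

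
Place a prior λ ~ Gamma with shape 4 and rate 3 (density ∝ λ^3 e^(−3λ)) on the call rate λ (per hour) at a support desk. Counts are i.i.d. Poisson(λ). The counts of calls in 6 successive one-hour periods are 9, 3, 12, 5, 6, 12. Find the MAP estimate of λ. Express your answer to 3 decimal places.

Σxᵢ = 9+3+12+5+6+12 = 47, with n = 6.
Posterior ∝ λ^3e^(−3λ) · λ^47e^(−6λ) = λ^50e^(−9λ), i.e. Gamma(shape=51, rate=9).
The mode of a Gamma(a, b) with a ≥ 1 (shape–rate) is (a−1)/b = 50/9 ≈ 5.556.

λ̂_MAP = 5.556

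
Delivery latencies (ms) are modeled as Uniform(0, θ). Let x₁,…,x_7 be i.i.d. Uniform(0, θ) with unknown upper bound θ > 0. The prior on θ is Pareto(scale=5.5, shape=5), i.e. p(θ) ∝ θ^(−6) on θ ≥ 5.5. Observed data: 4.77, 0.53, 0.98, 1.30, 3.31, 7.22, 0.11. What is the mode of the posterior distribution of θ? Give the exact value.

The Uniform(0, θ) likelihood is θ^(−n) for θ ≥ max(xᵢ), zero otherwise. Here max(xᵢ) = 7.22.
Posterior ∝ θ^(−6) · θ^(−7) = θ^(−13) on θ ≥ max(5.5, 7.22) = 7.22.
This density is strictly decreasing in θ, so the posterior mode lies at the lower boundary of the support.

θ̂_MAP = 7.22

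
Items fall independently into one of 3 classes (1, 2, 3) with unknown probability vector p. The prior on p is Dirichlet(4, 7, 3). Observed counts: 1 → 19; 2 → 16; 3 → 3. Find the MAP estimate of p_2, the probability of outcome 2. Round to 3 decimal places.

MAP estimate: 0.449

The posterior is Dirichlet(αᵢ + nᵢ) = Dirichlet(23, 23, 6).
For a Dirichlet(a₁,…,a_K) with all aᵢ > 1, the mode has j-th component (aⱼ − 1)/(Σaᵢ − K).
Here Σaᵢ = 52 and K = 3, so p_2 = (23 − 1)/(52 − 3) = 22/49 ≈ 0.449.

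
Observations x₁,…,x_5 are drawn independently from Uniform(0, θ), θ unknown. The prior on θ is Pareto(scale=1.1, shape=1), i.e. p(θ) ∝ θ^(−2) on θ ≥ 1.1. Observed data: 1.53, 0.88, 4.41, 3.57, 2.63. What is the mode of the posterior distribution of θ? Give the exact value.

The Uniform(0, θ) likelihood is θ^(−n) for θ ≥ max(xᵢ), zero otherwise. Here max(xᵢ) = 4.41.
Posterior ∝ θ^(−2) · θ^(−5) = θ^(−7) on θ ≥ max(1.1, 4.41) = 4.41.
This density is strictly decreasing in θ, so the posterior mode lies at the lower boundary of the support.

θ̂_MAP = 4.41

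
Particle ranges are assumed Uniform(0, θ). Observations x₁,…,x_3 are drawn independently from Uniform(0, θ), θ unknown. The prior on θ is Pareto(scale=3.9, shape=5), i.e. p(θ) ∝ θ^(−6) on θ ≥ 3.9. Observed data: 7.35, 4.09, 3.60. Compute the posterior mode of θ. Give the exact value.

θ̂_MAP = 7.35

The Uniform(0, θ) likelihood is θ^(−n) for θ ≥ max(xᵢ), zero otherwise. Here max(xᵢ) = 7.35.
Posterior ∝ θ^(−6) · θ^(−3) = θ^(−9) on θ ≥ max(3.9, 7.35) = 7.35.
This density is strictly decreasing in θ, so the posterior mode lies at the lower boundary of the support.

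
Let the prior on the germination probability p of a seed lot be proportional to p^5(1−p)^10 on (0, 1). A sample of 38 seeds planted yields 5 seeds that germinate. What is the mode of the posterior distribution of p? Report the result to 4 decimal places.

The prior density ∝ p^5(1−p)^10 is the kernel of Beta(6, 11).
Data: 5 successes in 38 trials. The binomial likelihood contributes p^5(1−p)^33, so the posterior is Beta(6+5, 11+33) = Beta(11, 44).
For Beta(a, b) with a, b > 1 the mode is (a−1)/(a+b−2) = 10/53 ≈ 0.1887.

p̂_MAP = 0.1887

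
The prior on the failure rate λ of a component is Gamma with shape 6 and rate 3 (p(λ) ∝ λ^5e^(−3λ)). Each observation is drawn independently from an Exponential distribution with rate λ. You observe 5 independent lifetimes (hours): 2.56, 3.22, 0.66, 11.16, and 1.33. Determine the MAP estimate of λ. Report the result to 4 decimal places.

The Exponential(rate=λ) likelihood is ∝ λ^n e^(−λΣtᵢ). Here n = 5 and Σtᵢ = 2.56 + 3.22 + 0.66 + 11.16 + 1.33 = 18.93.
Posterior ∝ λ^5e^(−3λ) · λ^5e^(−18.93λ) = λ^10e^(−21.93λ), i.e. Gamma(11, 21.93).
Mode = (a−1)/b = 10/21.93 ≈ 0.4560.

λ̂_MAP = 0.4560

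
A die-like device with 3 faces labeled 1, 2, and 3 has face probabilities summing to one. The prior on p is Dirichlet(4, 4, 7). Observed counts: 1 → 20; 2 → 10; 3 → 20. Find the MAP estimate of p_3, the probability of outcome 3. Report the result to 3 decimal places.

MAP estimate: 0.419

The posterior is Dirichlet(αᵢ + nᵢ) = Dirichlet(24, 14, 27).
For a Dirichlet(a₁,…,a_K) with all aᵢ > 1, the mode has j-th component (aⱼ − 1)/(Σaᵢ − K).
Here Σaᵢ = 65 and K = 3, so p_3 = (27 − 1)/(65 − 3) = 26/62 ≈ 0.419.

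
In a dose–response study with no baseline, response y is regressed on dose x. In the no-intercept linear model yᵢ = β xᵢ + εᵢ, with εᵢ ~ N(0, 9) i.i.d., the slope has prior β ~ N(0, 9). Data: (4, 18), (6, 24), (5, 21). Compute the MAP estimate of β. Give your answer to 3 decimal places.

log p(β | y) = −Σ(yᵢ − βxᵢ)²/(2·9) − β²/(2·9) + const.
Setting the derivative to zero: Σxᵢ(yᵢ − βxᵢ)/9 − β/9 = 0, so β = Σxᵢyᵢ / (Σxᵢ² + σ²/τ²).
Σxᵢyᵢ = 4·18 + 6·24 + 5·21 = 321; Σxᵢ² = 77; σ²/τ² = 1.
β̂_MAP = 321 / (77 + 1) = 321/78 ≈ 4.115.

β̂_MAP = 4.115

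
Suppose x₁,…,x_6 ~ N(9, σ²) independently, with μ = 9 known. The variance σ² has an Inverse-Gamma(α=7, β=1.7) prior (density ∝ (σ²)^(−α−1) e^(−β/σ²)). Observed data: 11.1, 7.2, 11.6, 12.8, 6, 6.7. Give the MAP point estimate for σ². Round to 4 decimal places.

σ̂²_MAP = 2.1155

Sum of squared deviations about the known mean: SS = (11.1−9)² + (7.2−9)² + (11.6−9)² + (12.8−9)² + (6−9)² + (6.7−9)² = 43.14.
The Normal likelihood contributes (σ²)^(−n/2) exp(−SS/(2σ²)), so the posterior is Inverse-Gamma(α + n/2, β + SS/2) = Inverse-Gamma(10, 23.27).
The mode of Inverse-Gamma(a, b) is b/(a+1) = 23.27/11 ≈ 2.1155.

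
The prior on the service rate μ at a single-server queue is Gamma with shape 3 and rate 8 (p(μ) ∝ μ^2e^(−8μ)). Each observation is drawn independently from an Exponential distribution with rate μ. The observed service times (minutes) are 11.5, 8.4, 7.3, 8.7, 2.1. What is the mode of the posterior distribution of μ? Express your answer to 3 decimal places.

The Exponential(rate=μ) likelihood is ∝ μ^n e^(−μΣtᵢ). Here n = 5 and Σtᵢ = 11.5 + 8.4 + 7.3 + 8.7 + 2.1 = 38.
Posterior ∝ μ^2e^(−8μ) · μ^5e^(−38μ) = μ^7e^(−46μ), i.e. Gamma(8, 46).
Mode = (a−1)/b = 7/46 ≈ 0.152.

μ̂_MAP = 0.152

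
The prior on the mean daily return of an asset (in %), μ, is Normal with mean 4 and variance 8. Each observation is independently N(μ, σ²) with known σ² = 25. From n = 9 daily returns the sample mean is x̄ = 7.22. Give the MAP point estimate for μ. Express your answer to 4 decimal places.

n = 9, x̄ = 7.22.
For a Normal prior and Normal likelihood with known variance, the posterior is Normal; its mode equals its mean, the precision-weighted average.
Prior precision 1/σ₀² = 1/8 = 0.125; data precision n/σ² = 9/25 = 0.36.
μ̂ = (0.125·4 + 0.36·7.22) / (0.125 + 0.36) = 3.0992/0.485 = 15496/2425 ≈ 6.3901.

μ̂_MAP = 6.3901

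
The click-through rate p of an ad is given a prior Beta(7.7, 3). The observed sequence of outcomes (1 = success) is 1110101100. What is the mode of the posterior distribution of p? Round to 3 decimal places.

Prior: Beta(7.7, 3).
Data: 6 successes in 10 trials (from the sequence). The binomial likelihood contributes p^6(1−p)^4, so the posterior is Beta(7.7+6, 3+4) = Beta(13.7, 7).
For Beta(a, b) with a, b > 1 the mode is (a−1)/(a+b−2) = 12.7/18.7 ≈ 0.679.

p̂_MAP = 0.679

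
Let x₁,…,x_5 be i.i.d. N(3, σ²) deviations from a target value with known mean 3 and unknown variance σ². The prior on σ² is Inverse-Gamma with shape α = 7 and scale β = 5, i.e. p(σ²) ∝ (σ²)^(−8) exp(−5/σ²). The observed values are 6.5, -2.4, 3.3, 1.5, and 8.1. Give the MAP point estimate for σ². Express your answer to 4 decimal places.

σ̂²_MAP = 3.7981

Sum of squared deviations about the known mean: SS = (6.5−3)² + (-2.4−3)² + (3.3−3)² + (1.5−3)² + (8.1−3)² = 69.76.
The Normal likelihood contributes (σ²)^(−n/2) exp(−SS/(2σ²)), so the posterior is Inverse-Gamma(α + n/2, β + SS/2) = Inverse-Gamma(9.5, 39.88).
The mode of Inverse-Gamma(a, b) is b/(a+1) = 39.88/10.5 ≈ 3.7981.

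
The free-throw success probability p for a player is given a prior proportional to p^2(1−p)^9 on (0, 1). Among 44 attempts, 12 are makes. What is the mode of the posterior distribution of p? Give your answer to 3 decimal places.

The prior density ∝ p^2(1−p)^9 is the kernel of Beta(3, 10).
Data: 12 successes in 44 trials. The binomial likelihood contributes p^12(1−p)^32, so the posterior is Beta(3+12, 10+32) = Beta(15, 42).
For Beta(a, b) with a, b > 1 the mode is (a−1)/(a+b−2) = 14/55 ≈ 0.255.

p̂_MAP = 0.255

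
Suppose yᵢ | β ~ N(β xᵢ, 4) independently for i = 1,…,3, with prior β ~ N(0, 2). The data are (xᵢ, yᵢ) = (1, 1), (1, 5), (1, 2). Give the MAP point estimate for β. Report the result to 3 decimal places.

β̂_MAP = 1.600

log p(β | y) = −Σ(yᵢ − βxᵢ)²/(2·4) − β²/(2·2) + const.
Setting the derivative to zero: Σxᵢ(yᵢ − βxᵢ)/4 − β/2 = 0, so β = Σxᵢyᵢ / (Σxᵢ² + σ²/τ²).
Σxᵢyᵢ = 1·1 + 1·5 + 1·2 = 8; Σxᵢ² = 3; σ²/τ² = 2.
β̂_MAP = 8 / (3 + 2) = 8/5 ≈ 1.600.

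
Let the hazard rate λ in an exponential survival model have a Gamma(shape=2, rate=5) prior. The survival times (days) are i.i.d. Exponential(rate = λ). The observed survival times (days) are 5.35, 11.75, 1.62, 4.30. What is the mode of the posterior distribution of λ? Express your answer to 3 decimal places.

λ̂_MAP = 0.178

The Exponential(rate=λ) likelihood is ∝ λ^n e^(−λΣtᵢ). Here n = 4 and Σtᵢ = 5.35 + 11.75 + 1.62 + 4.30 = 23.02.
Posterior ∝ λe^(−5λ) · λ^4e^(−23.02λ) = λ^5e^(−28.02λ), i.e. Gamma(6, 28.02).
Mode = (a−1)/b = 5/28.02 ≈ 0.178.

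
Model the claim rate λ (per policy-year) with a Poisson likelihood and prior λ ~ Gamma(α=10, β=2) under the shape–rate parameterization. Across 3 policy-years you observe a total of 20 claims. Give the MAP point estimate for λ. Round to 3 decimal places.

λ̂_MAP = 5.800

Σxᵢ = 20, n = 3.
Posterior ∝ λ^9e^(−2λ) · λ^20e^(−3λ) = λ^29e^(−5λ), i.e. Gamma(shape=30, rate=5).
The mode of a Gamma(a, b) with a ≥ 1 (shape–rate) is (a−1)/b = 29/5 ≈ 5.800.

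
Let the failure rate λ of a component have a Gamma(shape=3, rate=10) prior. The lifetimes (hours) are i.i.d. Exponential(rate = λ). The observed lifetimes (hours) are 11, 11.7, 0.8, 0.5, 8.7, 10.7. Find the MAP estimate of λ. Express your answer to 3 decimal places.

The Exponential(rate=λ) likelihood is ∝ λ^n e^(−λΣtᵢ). Here n = 6 and Σtᵢ = 11 + 11.7 + 0.8 + 0.5 + 8.7 + 10.7 = 43.4.
Posterior ∝ λ^2e^(−10λ) · λ^6e^(−43.4λ) = λ^8e^(−53.4λ), i.e. Gamma(9, 53.4).
Mode = (a−1)/b = 8/53.4 ≈ 0.150.

λ̂_MAP = 0.150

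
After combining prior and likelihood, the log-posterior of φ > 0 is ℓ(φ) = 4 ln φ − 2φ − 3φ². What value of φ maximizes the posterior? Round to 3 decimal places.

ℓ'(φ) = 4/φ − 2 − 6φ. Setting this to zero and multiplying by φ: 6φ² + 2φ − 4 = 0.
φ = (−2 + √(2² + 4·6·4)) / (2·6) = (−2 + √100) / 12 = (−2 + 10)/12 = 2/3.
ℓ''(φ) = −4/φ² − 6 < 0, confirming a maximum.

φ̂_MAP = 0.667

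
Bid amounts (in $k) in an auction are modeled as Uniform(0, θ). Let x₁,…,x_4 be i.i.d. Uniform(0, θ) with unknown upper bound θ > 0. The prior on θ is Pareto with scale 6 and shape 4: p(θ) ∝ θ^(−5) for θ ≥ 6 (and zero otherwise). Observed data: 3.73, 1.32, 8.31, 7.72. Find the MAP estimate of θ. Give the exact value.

θ̂_MAP = 8.31

The Uniform(0, θ) likelihood is θ^(−n) for θ ≥ max(xᵢ), zero otherwise. Here max(xᵢ) = 8.31.
Posterior ∝ θ^(−5) · θ^(−4) = θ^(−9) on θ ≥ max(6, 8.31) = 8.31.
This density is strictly decreasing in θ, so the posterior mode lies at the lower boundary of the support.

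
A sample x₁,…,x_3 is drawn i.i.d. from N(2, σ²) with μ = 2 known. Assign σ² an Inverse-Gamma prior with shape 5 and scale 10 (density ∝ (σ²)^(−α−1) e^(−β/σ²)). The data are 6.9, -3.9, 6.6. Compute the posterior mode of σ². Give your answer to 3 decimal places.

σ̂²_MAP = 6.665

Sum of squared deviations about the known mean: SS = (6.9−2)² + (-3.9−2)² + (6.6−2)² = 79.98.
The Normal likelihood contributes (σ²)^(−n/2) exp(−SS/(2σ²)), so the posterior is Inverse-Gamma(α + n/2, β + SS/2) = Inverse-Gamma(6.5, 49.99).
The mode of Inverse-Gamma(a, b) is b/(a+1) = 49.99/7.5 ≈ 6.665.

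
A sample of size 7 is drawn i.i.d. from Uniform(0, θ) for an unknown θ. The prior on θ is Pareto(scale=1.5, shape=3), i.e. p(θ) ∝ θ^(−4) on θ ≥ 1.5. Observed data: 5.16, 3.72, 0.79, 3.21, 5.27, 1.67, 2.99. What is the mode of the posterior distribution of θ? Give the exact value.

The Uniform(0, θ) likelihood is θ^(−n) for θ ≥ max(xᵢ), zero otherwise. Here max(xᵢ) = 5.27.
Posterior ∝ θ^(−4) · θ^(−7) = θ^(−11) on θ ≥ max(1.5, 5.27) = 5.27.
This density is strictly decreasing in θ, so the posterior mode lies at the lower boundary of the support.

θ̂_MAP = 5.27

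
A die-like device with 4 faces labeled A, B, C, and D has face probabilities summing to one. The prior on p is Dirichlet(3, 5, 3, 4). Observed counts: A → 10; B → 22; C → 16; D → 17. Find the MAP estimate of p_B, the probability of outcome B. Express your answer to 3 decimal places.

MAP estimate of p_B = 0.342

The posterior is Dirichlet(αᵢ + nᵢ) = Dirichlet(13, 27, 19, 21).
For a Dirichlet(a₁,…,a_K) with all aᵢ > 1, the mode has j-th component (aⱼ − 1)/(Σaᵢ − K).
Here Σaᵢ = 80 and K = 4, so p_B = (27 − 1)/(80 − 4) = 26/76 ≈ 0.342.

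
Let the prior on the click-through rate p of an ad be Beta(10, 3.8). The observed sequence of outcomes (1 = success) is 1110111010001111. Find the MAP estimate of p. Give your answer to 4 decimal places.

Prior: Beta(10, 3.8).
Data: 11 successes in 16 trials (from the sequence). The binomial likelihood contributes p^11(1−p)^5, so the posterior is Beta(10+11, 3.8+5) = Beta(21, 8.8).
For Beta(a, b) with a, b > 1 the mode is (a−1)/(a+b−2) = 20/27.8 ≈ 0.7194.

p̂_MAP = 0.7194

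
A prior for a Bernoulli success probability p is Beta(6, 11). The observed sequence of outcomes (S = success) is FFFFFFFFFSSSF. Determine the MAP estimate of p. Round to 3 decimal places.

p̂_MAP = 0.286

Prior: Beta(6, 11).
Data: 3 successes in 13 trials (from the sequence). The binomial likelihood contributes p^3(1−p)^10, so the posterior is Beta(6+3, 11+10) = Beta(9, 21).
For Beta(a, b) with a, b > 1 the mode is (a−1)/(a+b−2) = 8/28 ≈ 0.286.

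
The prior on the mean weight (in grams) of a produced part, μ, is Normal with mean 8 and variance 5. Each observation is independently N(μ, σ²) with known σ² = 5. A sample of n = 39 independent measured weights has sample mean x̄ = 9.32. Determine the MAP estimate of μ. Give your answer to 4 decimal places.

n = 39, x̄ = 9.32.
For a Normal prior and Normal likelihood with known variance, the posterior is Normal; its mode equals its mean, the precision-weighted average.
Prior precision 1/σ₀² = 1/5 = 0.2; data precision n/σ² = 39/5 = 7.8.
μ̂ = (0.2·8 + 7.8·9.32) / (0.2 + 7.8) = 74.296/8 = 9.2870.

μ̂_MAP = 9.2870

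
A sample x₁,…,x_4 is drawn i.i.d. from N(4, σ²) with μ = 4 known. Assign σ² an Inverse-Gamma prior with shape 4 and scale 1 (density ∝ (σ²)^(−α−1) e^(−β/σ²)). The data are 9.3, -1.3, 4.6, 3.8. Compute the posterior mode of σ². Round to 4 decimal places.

σ̂²_MAP = 4.1843

Sum of squared deviations about the known mean: SS = (9.3−4)² + (-1.3−4)² + (4.6−4)² + (3.8−4)² = 56.58.
The Normal likelihood contributes (σ²)^(−n/2) exp(−SS/(2σ²)), so the posterior is Inverse-Gamma(α + n/2, β + SS/2) = Inverse-Gamma(6, 29.29).
The mode of Inverse-Gamma(a, b) is b/(a+1) = 29.29/7 ≈ 4.1843.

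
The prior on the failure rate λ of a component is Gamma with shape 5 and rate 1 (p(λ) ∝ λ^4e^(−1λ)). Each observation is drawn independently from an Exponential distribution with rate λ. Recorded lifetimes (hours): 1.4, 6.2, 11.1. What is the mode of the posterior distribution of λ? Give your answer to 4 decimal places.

λ̂_MAP = 0.3553

The Exponential(rate=λ) likelihood is ∝ λ^n e^(−λΣtᵢ). Here n = 3 and Σtᵢ = 1.4 + 6.2 + 11.1 = 18.7.
Posterior ∝ λ^4e^(−1λ) · λ^3e^(−18.7λ) = λ^7e^(−19.7λ), i.e. Gamma(8, 19.7).
Mode = (a−1)/b = 7/19.7 ≈ 0.3553.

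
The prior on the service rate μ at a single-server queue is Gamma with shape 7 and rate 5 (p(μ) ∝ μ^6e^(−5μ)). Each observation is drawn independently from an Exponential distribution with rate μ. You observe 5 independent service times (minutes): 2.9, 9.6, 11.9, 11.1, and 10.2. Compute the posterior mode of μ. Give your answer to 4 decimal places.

μ̂_MAP = 0.2170

The Exponential(rate=μ) likelihood is ∝ μ^n e^(−μΣtᵢ). Here n = 5 and Σtᵢ = 2.9 + 9.6 + 11.9 + 11.1 + 10.2 = 45.7.
Posterior ∝ μ^6e^(−5μ) · μ^5e^(−45.7μ) = μ^11e^(−50.7μ), i.e. Gamma(12, 50.7).
Mode = (a−1)/b = 11/50.7 ≈ 0.2170.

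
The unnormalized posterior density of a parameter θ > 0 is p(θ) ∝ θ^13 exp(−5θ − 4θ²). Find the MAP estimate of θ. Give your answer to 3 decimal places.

ℓ'(θ) = 13/θ − 5 − 8θ. Setting this to zero and multiplying by θ: 8θ² + 5θ − 13 = 0.
θ = (−5 + √(5² + 4·8·13)) / (2·8) = (−5 + √441) / 16 = (−5 + 21)/16 = 1.
ℓ''(θ) = −13/θ² − 8 < 0, confirming a maximum.

θ̂_MAP = 1.000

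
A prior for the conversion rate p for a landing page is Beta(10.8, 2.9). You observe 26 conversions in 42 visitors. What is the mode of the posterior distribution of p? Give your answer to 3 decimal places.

p̂_MAP = 0.667

Prior: Beta(10.8, 2.9).
Data: 26 successes in 42 trials. The binomial likelihood contributes p^26(1−p)^16, so the posterior is Beta(10.8+26, 2.9+16) = Beta(36.8, 18.9).
For Beta(a, b) with a, b > 1 the mode is (a−1)/(a+b−2) = 35.8/53.7 ≈ 0.667.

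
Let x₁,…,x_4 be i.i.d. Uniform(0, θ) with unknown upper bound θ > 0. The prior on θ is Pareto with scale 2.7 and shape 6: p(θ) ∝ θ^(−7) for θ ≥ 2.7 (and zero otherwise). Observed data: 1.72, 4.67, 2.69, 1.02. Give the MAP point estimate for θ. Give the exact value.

θ̂_MAP = 4.67

The Uniform(0, θ) likelihood is θ^(−n) for θ ≥ max(xᵢ), zero otherwise. Here max(xᵢ) = 4.67.
Posterior ∝ θ^(−7) · θ^(−4) = θ^(−11) on θ ≥ max(2.7, 4.67) = 4.67.
This density is strictly decreasing in θ, so the posterior mode lies at the lower boundary of the support.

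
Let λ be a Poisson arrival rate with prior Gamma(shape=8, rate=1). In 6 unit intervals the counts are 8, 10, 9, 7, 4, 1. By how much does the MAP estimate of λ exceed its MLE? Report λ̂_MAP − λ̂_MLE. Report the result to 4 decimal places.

Σxᵢ = 39. Posterior is Gamma(47, 7); MAP = (47−1)/7 = 46/7 ≈ 6.57143.
MLE = x̄ = 39/6 ≈ 6.50000.
Difference = 46/7 − 39/6 = 1/14 ≈ 0.0714.

MAP − MLE = 0.0714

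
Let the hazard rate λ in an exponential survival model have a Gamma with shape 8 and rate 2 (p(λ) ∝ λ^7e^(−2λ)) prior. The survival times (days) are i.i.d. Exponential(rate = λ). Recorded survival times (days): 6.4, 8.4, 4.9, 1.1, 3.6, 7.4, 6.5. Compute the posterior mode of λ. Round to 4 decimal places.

The Exponential(rate=λ) likelihood is ∝ λ^n e^(−λΣtᵢ). Here n = 7 and Σtᵢ = 6.4 + 8.4 + 4.9 + 1.1 + 3.6 + 7.4 + 6.5 = 38.3.
Posterior ∝ λ^7e^(−2λ) · λ^7e^(−38.3λ) = λ^14e^(−40.3λ), i.e. Gamma(15, 40.3).
Mode = (a−1)/b = 14/40.3 ≈ 0.3474.

λ̂_MAP = 0.3474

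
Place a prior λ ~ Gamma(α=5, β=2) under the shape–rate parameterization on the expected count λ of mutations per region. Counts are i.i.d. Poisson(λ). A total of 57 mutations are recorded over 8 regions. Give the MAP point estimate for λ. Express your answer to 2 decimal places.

λ̂_MAP = 6.10

Σxᵢ = 57, n = 8.
Posterior ∝ λ^4e^(−2λ) · λ^57e^(−8λ) = λ^61e^(−10λ), i.e. Gamma(shape=62, rate=10).
The mode of a Gamma(a, b) with a ≥ 1 (shape–rate) is (a−1)/b = 61/10 ≈ 6.10.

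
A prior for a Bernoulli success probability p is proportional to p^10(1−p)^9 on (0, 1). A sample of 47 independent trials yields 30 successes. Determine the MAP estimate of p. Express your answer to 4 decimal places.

The prior density ∝ p^10(1−p)^9 is the kernel of Beta(11, 10).
Data: 30 successes in 47 trials. The binomial likelihood contributes p^30(1−p)^17, so the posterior is Beta(11+30, 10+17) = Beta(41, 27).
For Beta(a, b) with a, b > 1 the mode is (a−1)/(a+b−2) = 40/66 ≈ 0.6061.

p̂_MAP = 0.6061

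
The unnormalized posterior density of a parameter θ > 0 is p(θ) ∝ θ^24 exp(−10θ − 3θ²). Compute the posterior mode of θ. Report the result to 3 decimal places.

θ̂_MAP = 1.333

ℓ'(θ) = 24/θ − 10 − 6θ. Setting this to zero and multiplying by θ: 6θ² + 10θ − 24 = 0.
θ = (−10 + √(10² + 4·6·24)) / (2·6) = (−10 + √676) / 12 = (−10 + 26)/12 = 4/3.
ℓ''(θ) = −24/θ² − 6 < 0, confirming a maximum.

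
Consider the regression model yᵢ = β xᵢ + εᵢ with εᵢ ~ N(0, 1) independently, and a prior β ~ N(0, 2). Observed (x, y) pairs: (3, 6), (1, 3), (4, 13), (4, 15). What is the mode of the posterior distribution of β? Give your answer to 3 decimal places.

β̂_MAP = 3.129

log p(β | y) = −Σ(yᵢ − βxᵢ)²/(2·1) − β²/(2·2) + const.
Setting the derivative to zero: Σxᵢ(yᵢ − βxᵢ)/1 − β/2 = 0, so β = Σxᵢyᵢ / (Σxᵢ² + σ²/τ²).
Σxᵢyᵢ = 3·6 + 1·3 + 4·13 + 4·15 = 133; Σxᵢ² = 42; σ²/τ² = 0.5.
β̂_MAP = 133 / (42 + 0.5) = 133/42.5 ≈ 3.129.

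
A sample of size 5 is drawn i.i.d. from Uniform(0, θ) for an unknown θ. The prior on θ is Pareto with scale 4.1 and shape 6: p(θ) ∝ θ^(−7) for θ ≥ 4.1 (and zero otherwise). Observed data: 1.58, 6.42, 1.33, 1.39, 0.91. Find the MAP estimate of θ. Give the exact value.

θ̂_MAP = 6.42

The Uniform(0, θ) likelihood is θ^(−n) for θ ≥ max(xᵢ), zero otherwise. Here max(xᵢ) = 6.42.
Posterior ∝ θ^(−7) · θ^(−5) = θ^(−12) on θ ≥ max(4.1, 6.42) = 6.42.
This density is strictly decreasing in θ, so the posterior mode lies at the lower boundary of the support.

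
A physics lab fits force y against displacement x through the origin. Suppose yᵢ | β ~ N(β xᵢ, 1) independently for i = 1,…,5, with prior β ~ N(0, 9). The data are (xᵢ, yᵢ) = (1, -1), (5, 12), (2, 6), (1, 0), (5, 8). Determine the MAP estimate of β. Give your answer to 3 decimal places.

log p(β | y) = −Σ(yᵢ − βxᵢ)²/(2·1) − β²/(2·9) + const.
Setting the derivative to zero: Σxᵢ(yᵢ − βxᵢ)/1 − β/9 = 0, so β = Σxᵢyᵢ / (Σxᵢ² + σ²/τ²).
Σxᵢyᵢ = 1·(-1) + 5·12 + 2·6 + 1·0 + 5·8 = 111; Σxᵢ² = 56; σ²/τ² = 1/9.
β̂_MAP = 111 / (56 + 1/9) = 111/(505/9) = 999/505 ≈ 1.978.

β̂_MAP = 1.978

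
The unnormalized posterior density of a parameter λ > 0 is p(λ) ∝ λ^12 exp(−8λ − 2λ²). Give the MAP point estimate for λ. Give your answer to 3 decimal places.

ℓ'(λ) = 12/λ − 8 − 4λ. Setting this to zero and multiplying by λ: 4λ² + 8λ − 12 = 0.
λ = (−8 + √(8² + 4·4·12)) / (2·4) = (−8 + √256) / 8 = (−8 + 16)/8 = 1.
ℓ''(λ) = −12/λ² − 4 < 0, confirming a maximum.

λ̂_MAP = 1.000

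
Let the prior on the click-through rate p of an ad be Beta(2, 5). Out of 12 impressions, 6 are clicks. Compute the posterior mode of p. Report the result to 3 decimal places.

p̂_MAP = 0.412

Prior: Beta(2, 5).
Data: 6 successes in 12 trials. The binomial likelihood contributes p^6(1−p)^6, so the posterior is Beta(2+6, 5+6) = Beta(8, 11).
For Beta(a, b) with a, b > 1 the mode is (a−1)/(a+b−2) = 7/17 ≈ 0.412.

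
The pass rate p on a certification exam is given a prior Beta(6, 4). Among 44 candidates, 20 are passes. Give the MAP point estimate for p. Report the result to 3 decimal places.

Prior: Beta(6, 4).
Data: 20 successes in 44 trials. The binomial likelihood contributes p^20(1−p)^24, so the posterior is Beta(6+20, 4+24) = Beta(26, 28).
For Beta(a, b) with a, b > 1 the mode is (a−1)/(a+b−2) = 25/52 ≈ 0.481.

p̂_MAP = 0.481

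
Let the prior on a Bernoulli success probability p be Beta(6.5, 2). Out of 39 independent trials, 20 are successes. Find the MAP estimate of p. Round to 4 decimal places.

Prior: Beta(6.5, 2).
Data: 20 successes in 39 trials. The binomial likelihood contributes p^20(1−p)^19, so the posterior is Beta(6.5+20, 2+19) = Beta(26.5, 21).
For Beta(a, b) with a, b > 1 the mode is (a−1)/(a+b−2) = 25.5/45.5 ≈ 0.5604.

p̂_MAP = 0.5604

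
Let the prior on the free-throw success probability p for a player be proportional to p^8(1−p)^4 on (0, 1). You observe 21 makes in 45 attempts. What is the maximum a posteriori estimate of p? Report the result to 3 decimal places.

The prior density ∝ p^8(1−p)^4 is the kernel of Beta(9, 5).
Data: 21 successes in 45 trials. The binomial likelihood contributes p^21(1−p)^24, so the posterior is Beta(9+21, 5+24) = Beta(30, 29).
For Beta(a, b) with a, b > 1 the mode is (a−1)/(a+b−2) = 29/57 ≈ 0.509.

p̂_MAP = 0.509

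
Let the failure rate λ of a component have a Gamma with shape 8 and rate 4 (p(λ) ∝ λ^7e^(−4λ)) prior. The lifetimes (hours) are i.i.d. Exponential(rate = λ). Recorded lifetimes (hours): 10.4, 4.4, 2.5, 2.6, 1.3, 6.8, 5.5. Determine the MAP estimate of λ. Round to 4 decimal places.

The Exponential(rate=λ) likelihood is ∝ λ^n e^(−λΣtᵢ). Here n = 7 and Σtᵢ = 10.4 + 4.4 + 2.5 + 2.6 + 1.3 + 6.8 + 5.5 = 33.5.
Posterior ∝ λ^7e^(−4λ) · λ^7e^(−33.5λ) = λ^14e^(−37.5λ), i.e. Gamma(15, 37.5).
Mode = (a−1)/b = 14/37.5 ≈ 0.3733.

λ̂_MAP = 0.3733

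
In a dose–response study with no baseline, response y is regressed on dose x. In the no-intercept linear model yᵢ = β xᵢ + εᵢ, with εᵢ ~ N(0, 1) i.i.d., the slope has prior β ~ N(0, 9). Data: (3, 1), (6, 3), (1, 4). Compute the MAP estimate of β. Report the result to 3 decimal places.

β̂_MAP = 0.542

log p(β | y) = −Σ(yᵢ − βxᵢ)²/(2·1) − β²/(2·9) + const.
Setting the derivative to zero: Σxᵢ(yᵢ − βxᵢ)/1 − β/9 = 0, so β = Σxᵢyᵢ / (Σxᵢ² + σ²/τ²).
Σxᵢyᵢ = 3·1 + 6·3 + 1·4 = 25; Σxᵢ² = 46; σ²/τ² = 1/9.
β̂_MAP = 25 / (46 + 1/9) = 25/(415/9) = 45/83 ≈ 0.542.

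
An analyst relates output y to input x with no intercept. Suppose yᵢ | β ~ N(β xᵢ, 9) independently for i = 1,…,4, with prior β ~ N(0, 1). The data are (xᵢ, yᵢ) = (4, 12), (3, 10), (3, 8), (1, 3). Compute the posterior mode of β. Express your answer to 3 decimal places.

β̂_MAP = 2.386

log p(β | y) = −Σ(yᵢ − βxᵢ)²/(2·9) − β²/(2·1) + const.
Setting the derivative to zero: Σxᵢ(yᵢ − βxᵢ)/9 − β/1 = 0, so β = Σxᵢyᵢ / (Σxᵢ² + σ²/τ²).
Σxᵢyᵢ = 4·12 + 3·10 + 3·8 + 1·3 = 105; Σxᵢ² = 35; σ²/τ² = 9.
β̂_MAP = 105 / (35 + 9) = 105/44 ≈ 2.386.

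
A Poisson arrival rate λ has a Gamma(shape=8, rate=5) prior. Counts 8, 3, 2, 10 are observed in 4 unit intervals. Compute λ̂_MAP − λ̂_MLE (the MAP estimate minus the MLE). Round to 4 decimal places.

Σxᵢ = 23. Posterior is Gamma(31, 9); MAP = (31−1)/9 = 30/9 ≈ 3.33333.
MLE = x̄ = 23/4 ≈ 5.75000.
Difference = 30/9 − 23/4 = -29/12 ≈ -2.4167.

MAP − MLE = -2.4167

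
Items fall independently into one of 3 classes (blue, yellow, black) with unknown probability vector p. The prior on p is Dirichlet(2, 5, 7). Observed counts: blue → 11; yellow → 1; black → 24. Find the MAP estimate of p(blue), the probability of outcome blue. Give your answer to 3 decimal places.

The posterior is Dirichlet(αᵢ + nᵢ) = Dirichlet(13, 6, 31).
For a Dirichlet(a₁,…,a_K) with all aᵢ > 1, the mode has j-th component (aⱼ − 1)/(Σaᵢ − K).
Here Σaᵢ = 50 and K = 3, so p(blue) = (13 − 1)/(50 − 3) = 12/47 ≈ 0.255.

MAP estimate of p(blue) = 0.255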